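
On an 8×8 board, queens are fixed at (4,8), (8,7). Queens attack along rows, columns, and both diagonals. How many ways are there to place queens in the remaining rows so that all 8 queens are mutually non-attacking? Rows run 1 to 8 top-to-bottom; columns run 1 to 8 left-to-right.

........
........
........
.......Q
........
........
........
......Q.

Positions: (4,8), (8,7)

3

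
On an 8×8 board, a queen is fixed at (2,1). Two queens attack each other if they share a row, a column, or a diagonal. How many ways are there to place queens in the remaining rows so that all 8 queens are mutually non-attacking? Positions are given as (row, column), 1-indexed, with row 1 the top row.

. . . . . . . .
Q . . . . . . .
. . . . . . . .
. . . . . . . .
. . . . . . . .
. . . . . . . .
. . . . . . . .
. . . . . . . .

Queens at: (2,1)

8

Branch on row 1: col 3 → 1; col 4 → 2; col 5 → 3; col 6 → 1; col 7 → 1; col 8 → 0.
Sum: 1 + 2 + 3 + 1 + 1 + 0 = 8.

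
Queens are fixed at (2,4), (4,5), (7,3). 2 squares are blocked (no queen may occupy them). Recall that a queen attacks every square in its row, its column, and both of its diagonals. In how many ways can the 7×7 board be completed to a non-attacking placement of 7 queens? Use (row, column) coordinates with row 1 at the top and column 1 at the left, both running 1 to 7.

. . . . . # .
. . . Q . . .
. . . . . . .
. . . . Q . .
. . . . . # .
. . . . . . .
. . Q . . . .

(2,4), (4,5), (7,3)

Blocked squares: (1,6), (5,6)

Branch on row 1: col 1 → 0; col 7 → 1.
Sum: 0 + 1 = 1.

1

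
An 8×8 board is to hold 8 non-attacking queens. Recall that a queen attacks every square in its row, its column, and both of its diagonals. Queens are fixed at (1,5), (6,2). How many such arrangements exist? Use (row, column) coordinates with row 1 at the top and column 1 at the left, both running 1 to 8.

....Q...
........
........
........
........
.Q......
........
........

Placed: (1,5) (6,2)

Branch on row 2: col 1 → 1; col 3 → 1; col 7 → 0; col 8 → 1.
Sum: 1 + 1 + 0 + 1 = 3.

3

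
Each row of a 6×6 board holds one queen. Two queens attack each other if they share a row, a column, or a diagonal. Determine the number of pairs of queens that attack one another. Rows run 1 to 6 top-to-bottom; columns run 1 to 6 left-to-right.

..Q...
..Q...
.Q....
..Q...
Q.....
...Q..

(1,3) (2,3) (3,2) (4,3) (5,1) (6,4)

Same column: (1,3)–(2,3) (column 3); (1,3)–(4,3) (column 3); (2,3)–(4,3) (column 3).
Same diagonal: (2,3)–(3,2) (|2−3| = |3−2| = 1); (3,2)–(4,3) (|3−4| = |2−3| = 1).
Total attacking pairs: 5.

5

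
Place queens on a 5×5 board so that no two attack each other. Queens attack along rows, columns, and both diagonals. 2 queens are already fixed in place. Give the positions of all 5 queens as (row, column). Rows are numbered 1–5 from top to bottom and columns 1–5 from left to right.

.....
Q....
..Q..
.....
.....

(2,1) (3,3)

Row 1: attacked by (2,1)→{1,2}; (3,3)→{1,3,5}. Safe: 4. Place at column 4.
Row 4: attacked by (1,4)→{1,4}; (2,1)→{1,3}; (3,3)→{2,3,4}. Safe: 5. Place at column 5.
Row 5: attacked by (1,4)→{4}; (2,1)→{1,4}; (3,3)→{1,3,5}; (4,5)→{4,5}. Safe: 2. Place at column 2.
Columns [4, 1, 3, 5, 2], r−c [-3, 1, 0, -1, 3], r+c [5, 3, 6, 9, 7] are all distinct, so no two queens attack.

(1,4) (2,1) (3,3) (4,5) (5,2)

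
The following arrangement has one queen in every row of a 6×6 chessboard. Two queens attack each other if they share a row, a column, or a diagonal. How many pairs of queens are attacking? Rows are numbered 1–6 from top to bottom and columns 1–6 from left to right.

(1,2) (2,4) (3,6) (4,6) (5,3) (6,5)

Same column: (3,6)–(4,6) (column 6).
Same diagonal: (2,4)–(4,6) (|2−4| = |4−6| = 2).
Total attacking pairs: 2.

2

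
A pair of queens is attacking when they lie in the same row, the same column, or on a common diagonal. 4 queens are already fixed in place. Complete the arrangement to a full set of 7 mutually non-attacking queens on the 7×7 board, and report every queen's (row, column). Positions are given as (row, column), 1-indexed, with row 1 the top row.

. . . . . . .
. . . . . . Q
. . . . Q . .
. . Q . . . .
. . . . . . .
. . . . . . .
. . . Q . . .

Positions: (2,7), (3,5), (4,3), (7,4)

Row 1: attacked by (2,7)→{6,7}; (3,5)→{3,5,7}; (4,3)→{3,6}; (7,4)→{4}. Safe: 1, 2. Place at column 2.
Row 5: attacked by (1,2)→{2,6}; (2,7)→{4,7}; (3,5)→{3,5,7}; (4,3)→{2,3,4}; (7,4)→{2,4,6}. Safe: 1. Place at column 1.
Row 6: attacked by (1,2)→{2,7}; (2,7)→{3,7}; (3,5)→{2,5}; (4,3)→{1,3,5}; (5,1)→{1,2}; (7,4)→{3,4,5}. Safe: 6. Place at column 6.
Columns [2, 7, 5, 3, 1, 6, 4], r−c [-1, -5, -2, 1, 4, 0, 3], r+c [3, 9, 8, 7, 6, 12, 11] are all distinct, so no two queens attack.

(1,2) (2,7) (3,5) (4,3) (5,1) (6,6) (7,4)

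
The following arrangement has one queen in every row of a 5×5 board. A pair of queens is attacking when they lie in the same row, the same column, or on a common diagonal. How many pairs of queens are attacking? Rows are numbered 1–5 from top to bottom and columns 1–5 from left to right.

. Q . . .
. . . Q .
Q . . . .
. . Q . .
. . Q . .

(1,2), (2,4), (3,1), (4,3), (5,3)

2

Same column: (4,3)–(5,3) (column 3).
Same diagonal: (3,1)–(5,3) (|3−5| = |1−3| = 2).
Total attacking pairs: 2.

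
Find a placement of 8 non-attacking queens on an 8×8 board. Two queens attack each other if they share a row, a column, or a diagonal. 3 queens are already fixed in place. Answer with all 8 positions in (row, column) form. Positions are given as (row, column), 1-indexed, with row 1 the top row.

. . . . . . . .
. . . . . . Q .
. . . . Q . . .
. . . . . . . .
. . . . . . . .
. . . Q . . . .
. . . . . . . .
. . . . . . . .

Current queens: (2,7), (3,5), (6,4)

(1,2) (2,7) (3,5) (4,8) (5,1) (6,4) (7,6) (8,3)

Row 1: attacked by (2,7)→{6,7,8}; (3,5)→{3,5,7}; (6,4)→{4}. Safe: 1, 2. Place at column 2.
Row 4: attacked by (1,2)→{2,5}; (2,7)→{5,7}; (3,5)→{4,5,6}; (6,4)→{2,4,6}. Safe: 1, 3, 8. Place at column 8.
Row 5: attacked by (1,2)→{2,6}; (2,7)→{4,7}; (3,5)→{3,5,7}; (4,8)→{7,8}; (6,4)→{3,4,5}. Safe: 1. Place at column 1.
Row 7: attacked by (1,2)→{2,8}; (2,7)→{2,7}; (3,5)→{1,5}; (4,8)→{5,8}; (5,1)→{1,3}; (6,4)→{3,4,5}. Safe: 6. Place at column 6.
Row 8: attacked by (1,2)→{2}; (2,7)→{1,7}; (3,5)→{5}; (4,8)→{4,8}; (5,1)→{1,4}; (6,4)→{2,4,6}; (7,6)→{5,6,7}. Safe: 3. Place at column 3.
Columns [2, 7, 5, 8, 1, 4, 6, 3], r−c [-1, -5, -2, -4, 4, 2, 1, 5], r+c [3, 9, 8, 12, 6, 10, 13, 11] are all distinct, so no two queens attack.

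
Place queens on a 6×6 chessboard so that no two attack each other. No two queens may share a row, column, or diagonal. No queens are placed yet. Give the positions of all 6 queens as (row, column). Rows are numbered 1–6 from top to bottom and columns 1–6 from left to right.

(1,3) (2,6) (3,2) (4,5) (5,1) (6,4)

Row 1: Safe: 1, 2, 3, 4, 5, 6. Place at column 3.
Row 2: attacked by (1,3)→{2,3,4}. Safe: 1, 5, 6. Place at column 6.
Row 3: attacked by (1,3)→{1,3,5}; (2,6)→{5,6}. Safe: 2, 4. Place at column 2.
Row 4: attacked by (1,3)→{3,6}; (2,6)→{4,6}; (3,2)→{1,2,3}. Safe: 5. Place at column 5.
Row 5: attacked by (1,3)→{3}; (2,6)→{3,6}; (3,2)→{2,4}; (4,5)→{4,5,6}. Safe: 1. Place at column 1.
Row 6: attacked by (1,3)→{3}; (2,6)→{2,6}; (3,2)→{2,5}; (4,5)→{3,5}; (5,1)→{1,2}. Safe: 4. Place at column 4.
Columns [3, 6, 2, 5, 1, 4], r−c [-2, -4, 1, -1, 4, 2], r+c [4, 8, 5, 9, 6, 10] are all distinct, so no two queens attack.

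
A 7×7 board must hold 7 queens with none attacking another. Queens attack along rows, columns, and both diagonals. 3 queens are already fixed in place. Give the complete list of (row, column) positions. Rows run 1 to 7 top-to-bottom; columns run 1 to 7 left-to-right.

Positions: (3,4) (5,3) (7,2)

Row 1: attacked by (3,4)→{2,4,6}; (5,3)→{3,7}; (7,2)→{2}. Safe: 1, 5. Place at column 5.
Row 2: attacked by (1,5)→{4,5,6}; (3,4)→{3,4,5}; (5,3)→{3,6}; (7,2)→{2,7}. Safe: 1. Place at column 1.
Row 4: attacked by (1,5)→{2,5}; (2,1)→{1,3}; (3,4)→{3,4,5}; (5,3)→{2,3,4}; (7,2)→{2,5}. Safe: 6, 7. Place at column 7.
Row 6: attacked by (1,5)→{5}; (2,1)→{1,5}; (3,4)→{1,4,7}; (4,7)→{5,7}; (5,3)→{2,3,4}; (7,2)→{1,2,3}. Safe: 6. Place at column 6.
Columns [5, 1, 4, 7, 3, 6, 2], r−c [-4, 1, -1, -3, 2, 0, 5], r+c [6, 3, 7, 11, 8, 12, 9] are all distinct, so no two queens attack.

(1,5) (2,1) (3,4) (4,7) (5,3) (6,6) (7,2)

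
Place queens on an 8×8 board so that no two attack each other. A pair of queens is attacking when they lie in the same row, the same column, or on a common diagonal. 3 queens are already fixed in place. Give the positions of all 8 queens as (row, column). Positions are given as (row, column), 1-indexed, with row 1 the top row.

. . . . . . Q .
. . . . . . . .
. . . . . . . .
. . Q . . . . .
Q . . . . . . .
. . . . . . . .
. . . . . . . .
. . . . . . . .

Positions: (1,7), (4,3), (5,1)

(1,7) (2,2) (3,6) (4,3) (5,1) (6,4) (7,8) (8,5)

Row 2: attacked by (1,7)→{6,7,8}; (4,3)→{1,3,5}; (5,1)→{1,4}. Safe: 2. Place at column 2.
Row 3: attacked by (1,7)→{5,7}; (2,2)→{1,2,3}; (4,3)→{2,3,4}; (5,1)→{1,3}. Safe: 6, 8. Place at column 6.
Row 6: attacked by (1,7)→{2,7}; (2,2)→{2,6}; (3,6)→{3,6}; (4,3)→{1,3,5}; (5,1)→{1,2}. Safe: 4, 8. Place at column 4.
Row 7: attacked by (1,7)→{1,7}; (2,2)→{2,7}; (3,6)→{2,6}; (4,3)→{3,6}; (5,1)→{1,3}; (6,4)→{3,4,5}. Safe: 8. Place at column 8.
Row 8: attacked by (1,7)→{7}; (2,2)→{2,8}; (3,6)→{1,6}; (4,3)→{3,7}; (5,1)→{1,4}; (6,4)→{2,4,6}; (7,8)→{7,8}. Safe: 5. Place at column 5.
Columns [7, 2, 6, 3, 1, 4, 8, 5], r−c [-6, 0, -3, 1, 4, 2, -1, 3], r+c [8, 4, 9, 7, 6, 10, 15, 13] are all distinct, so no two queens attack.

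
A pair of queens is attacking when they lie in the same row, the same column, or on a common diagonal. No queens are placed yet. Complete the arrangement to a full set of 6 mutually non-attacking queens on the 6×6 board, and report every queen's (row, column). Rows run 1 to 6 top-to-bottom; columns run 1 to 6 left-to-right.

(1,4) (2,1) (3,5) (4,2) (5,6) (6,3)

Row 1: Safe: 1, 2, 3, 4, 5, 6. Place at column 4.
Row 2: attacked by (1,4)→{3,4,5}. Safe: 1, 2, 6. Place at column 1.
Row 3: attacked by (1,4)→{2,4,6}; (2,1)→{1,2}. Safe: 3, 5. Place at column 5.
Row 4: attacked by (1,4)→{1,4}; (2,1)→{1,3}; (3,5)→{4,5,6}. Safe: 2. Place at column 2.
Row 5: attacked by (1,4)→{4}; (2,1)→{1,4}; (3,5)→{3,5}; (4,2)→{1,2,3}. Safe: 6. Place at column 6.
Row 6: attacked by (1,4)→{4}; (2,1)→{1,5}; (3,5)→{2,5}; (4,2)→{2,4}; (5,6)→{5,6}. Safe: 3. Place at column 3.
Columns [4, 1, 5, 2, 6, 3], r−c [-3, 1, -2, 2, -1, 3], r+c [5, 3, 8, 6, 11, 9] are all distinct, so no two queens attack.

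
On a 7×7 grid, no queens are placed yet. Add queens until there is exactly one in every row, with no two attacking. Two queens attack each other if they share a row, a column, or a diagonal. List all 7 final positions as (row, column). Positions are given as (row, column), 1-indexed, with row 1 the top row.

(1,5) (2,1) (3,4) (4,7) (5,3) (6,6) (7,2)

Row 1: Safe: 1, 2, 3, 4, 5, 6, 7. Place at column 5.
Row 2: attacked by (1,5)→{4,5,6}. Safe: 1, 2, 3, 7. Place at column 1.
Row 3: attacked by (1,5)→{3,5,7}; (2,1)→{1,2}. Safe: 4, 6. Place at column 4.
Row 4: attacked by (1,5)→{2,5}; (2,1)→{1,3}; (3,4)→{3,4,5}. Safe: 6, 7. Place at column 7.
Row 5: attacked by (1,5)→{1,5}; (2,1)→{1,4}; (3,4)→{2,4,6}; (4,7)→{6,7}. Safe: 3. Place at column 3.
Row 6: attacked by (1,5)→{5}; (2,1)→{1,5}; (3,4)→{1,4,7}; (4,7)→{5,7}; (5,3)→{2,3,4}. Safe: 6. Place at column 6.
Row 7: attacked by (1,5)→{5}; (2,1)→{1,6}; (3,4)→{4}; (4,7)→{4,7}; (5,3)→{1,3,5}; (6,6)→{5,6,7}. Safe: 2. Place at column 2.
Columns [5, 1, 4, 7, 3, 6, 2], r−c [-4, 1, -1, -3, 2, 0, 5], r+c [6, 3, 7, 11, 8, 12, 9] are all distinct, so no two queens attack.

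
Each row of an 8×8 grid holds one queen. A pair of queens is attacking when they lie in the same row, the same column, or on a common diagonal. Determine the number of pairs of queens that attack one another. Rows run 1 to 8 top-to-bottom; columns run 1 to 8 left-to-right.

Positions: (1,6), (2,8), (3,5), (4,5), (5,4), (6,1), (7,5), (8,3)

6

Same column: (3,5)–(4,5) (column 5); (3,5)–(7,5) (column 5); (4,5)–(7,5) (column 5).
Same diagonal: (1,6)–(6,1) (|1−6| = |6−1| = 5); (4,5)–(5,4) (|4−5| = |5−4| = 1); (6,1)–(8,3) (|6−8| = |1−3| = 2).
Total attacking pairs: 6.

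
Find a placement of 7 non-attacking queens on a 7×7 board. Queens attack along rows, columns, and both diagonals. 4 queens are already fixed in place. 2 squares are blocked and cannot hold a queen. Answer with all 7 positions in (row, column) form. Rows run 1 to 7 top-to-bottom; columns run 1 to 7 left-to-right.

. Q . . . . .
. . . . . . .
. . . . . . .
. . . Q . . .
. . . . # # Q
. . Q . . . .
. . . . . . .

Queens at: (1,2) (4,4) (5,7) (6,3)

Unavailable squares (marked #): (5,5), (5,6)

(1,2) (2,5) (3,1) (4,4) (5,7) (6,3) (7,6)

Row 2: attacked by (1,2)→{1,2,3}; (4,4)→{2,4,6}; (5,7)→{4,7}; (6,3)→{3,7}. Safe: 5. Place at column 5.
Row 3: attacked by (1,2)→{2,4}; (2,5)→{4,5,6}; (4,4)→{3,4,5}; (5,7)→{5,7}; (6,3)→{3,6}. Safe: 1. Place at column 1.
Row 7: attacked by (1,2)→{2}; (2,5)→{5}; (3,1)→{1,5}; (4,4)→{1,4,7}; (5,7)→{5,7}; (6,3)→{2,3,4}. Safe: 6. Place at column 6.
Columns [2, 5, 1, 4, 7, 3, 6], r−c [-1, -3, 2, 0, -2, 3, 1], r+c [3, 7, 4, 8, 12, 9, 13] are all distinct, so no two queens attack.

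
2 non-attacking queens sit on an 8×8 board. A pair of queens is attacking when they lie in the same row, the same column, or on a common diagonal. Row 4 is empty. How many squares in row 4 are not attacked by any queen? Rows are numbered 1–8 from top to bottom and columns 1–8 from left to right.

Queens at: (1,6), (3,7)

4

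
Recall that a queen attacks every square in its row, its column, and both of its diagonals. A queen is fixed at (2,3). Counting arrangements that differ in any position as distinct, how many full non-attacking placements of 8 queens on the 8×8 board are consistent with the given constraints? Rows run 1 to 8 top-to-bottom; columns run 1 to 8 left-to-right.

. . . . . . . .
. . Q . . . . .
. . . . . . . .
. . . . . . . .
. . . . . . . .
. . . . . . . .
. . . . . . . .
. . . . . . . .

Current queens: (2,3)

14

Branch on row 1: col 1 → 0; col 5 → 3; col 6 → 8; col 7 → 2; col 8 → 1.
Sum: 0 + 3 + 8 + 2 + 1 = 14.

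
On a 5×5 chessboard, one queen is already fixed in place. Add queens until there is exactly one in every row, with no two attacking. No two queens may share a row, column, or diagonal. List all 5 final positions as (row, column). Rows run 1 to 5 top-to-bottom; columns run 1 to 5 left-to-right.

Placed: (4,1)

Row 1: attacked by (4,1)→{1,4}. Safe: 2, 3, 5. Place at column 2.
Row 2: attacked by (1,2)→{1,2,3}; (4,1)→{1,3}. Safe: 4, 5. Place at column 5.
Row 3: attacked by (1,2)→{2,4}; (2,5)→{4,5}; (4,1)→{1,2}. Safe: 3. Place at column 3.
Row 5: attacked by (1,2)→{2}; (2,5)→{2,5}; (3,3)→{1,3,5}; (4,1)→{1,2}. Safe: 4. Place at column 4.
Columns [2, 5, 3, 1, 4], r−c [-1, -3, 0, 3, 1], r+c [3, 7, 6, 5, 9] are all distinct, so no two queens attack.

(1,2) (2,5) (3,3) (4,1) (5,4)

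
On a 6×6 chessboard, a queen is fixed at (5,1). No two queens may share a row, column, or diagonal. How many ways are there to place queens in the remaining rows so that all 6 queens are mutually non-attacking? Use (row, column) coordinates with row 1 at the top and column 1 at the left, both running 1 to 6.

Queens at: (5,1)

Branch on row 1: col 2 → 0; col 3 → 1; col 4 → 0; col 6 → 0.
Sum: 0 + 1 + 0 + 0 = 1.

1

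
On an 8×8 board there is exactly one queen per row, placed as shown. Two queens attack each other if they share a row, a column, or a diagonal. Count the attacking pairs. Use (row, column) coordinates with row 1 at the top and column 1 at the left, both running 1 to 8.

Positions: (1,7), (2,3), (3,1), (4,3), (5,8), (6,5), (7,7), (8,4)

3

Same column: (1,7)–(7,7) (column 7); (2,3)–(4,3) (column 3).
Same diagonal: (4,3)–(6,5) (|4−6| = |3−5| = 2).
Total attacking pairs: 3.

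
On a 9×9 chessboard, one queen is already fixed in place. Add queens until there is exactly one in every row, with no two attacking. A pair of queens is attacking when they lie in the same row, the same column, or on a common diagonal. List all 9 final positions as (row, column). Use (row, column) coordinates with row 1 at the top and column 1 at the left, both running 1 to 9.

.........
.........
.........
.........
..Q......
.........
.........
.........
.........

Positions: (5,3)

Row 1: attacked by (5,3)→{3,7}. Safe: 1, 2, 4, 5, 6, 8, 9. Place at column 8.
Row 2: attacked by (1,8)→{7,8,9}; (5,3)→{3,6}. Safe: 1, 2, 4, 5. Place at column 2.
Row 3: attacked by (1,8)→{6,8}; (2,2)→{1,2,3}; (5,3)→{1,3,5}. Safe: 4, 7, 9. Place at column 9.
Row 4: attacked by (1,8)→{5,8}; (2,2)→{2,4}; (3,9)→{8,9}; (5,3)→{2,3,4}. Safe: 1, 6, 7. Place at column 6.
Row 6: attacked by (1,8)→{3,8}; (2,2)→{2,6}; (3,9)→{6,9}; (4,6)→{4,6,8}; (5,3)→{2,3,4}. Safe: 1, 5, 7. Place at column 1.
Row 7: attacked by (1,8)→{2,8}; (2,2)→{2,7}; (3,9)→{5,9}; (4,6)→{3,6,9}; (5,3)→{1,3,5}; (6,1)→{1,2}. Safe: 4. Place at column 4.
Row 8: attacked by (1,8)→{1,8}; (2,2)→{2,8}; (3,9)→{4,9}; (4,6)→{2,6}; (5,3)→{3,6}; (6,1)→{1,3}; (7,4)→{3,4,5}. Safe: 7. Place at column 7.
Row 9: attacked by (1,8)→{8}; (2,2)→{2,9}; (3,9)→{3,9}; (4,6)→{1,6}; (5,3)→{3,7}; (6,1)→{1,4}; (7,4)→{2,4,6}; (8,7)→{6,7,8}. Safe: 5. Place at column 5.
Columns [8, 2, 9, 6, 3, 1, 4, 7, 5], r−c [-7, 0, -6, -2, 2, 5, 3, 1, 4], r+c [9, 4, 12, 10, 8, 7, 11, 15, 14] are all distinct, so no two queens attack.

(1,8) (2,2) (3,9) (4,6) (5,3) (6,1) (7,4) (8,7) (9,5)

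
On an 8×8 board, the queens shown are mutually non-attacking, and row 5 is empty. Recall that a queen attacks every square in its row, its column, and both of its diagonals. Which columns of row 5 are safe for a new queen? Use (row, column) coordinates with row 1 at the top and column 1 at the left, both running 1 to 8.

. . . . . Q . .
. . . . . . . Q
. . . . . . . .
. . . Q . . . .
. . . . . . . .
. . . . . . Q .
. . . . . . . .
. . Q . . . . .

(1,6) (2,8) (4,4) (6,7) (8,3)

(1,6) attacks row 5 at column 6 and diagonals 2.
(2,8) attacks row 5 at column 8 and diagonals 5.
(4,4) attacks row 5 at column 4 and diagonals 3, 5.
(6,7) attacks row 5 at column 7 and diagonals 6, 8.
(8,3) attacks row 5 at column 3 and diagonals 6.
Attacked columns: {2, 3, 4, 5, 6, 7, 8}. Safe: {1}.

columns 1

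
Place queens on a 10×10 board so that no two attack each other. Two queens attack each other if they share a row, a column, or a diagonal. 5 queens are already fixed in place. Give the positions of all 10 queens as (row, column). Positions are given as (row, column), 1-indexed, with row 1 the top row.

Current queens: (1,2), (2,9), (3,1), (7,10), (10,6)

(1,2) (2,9) (3,1) (4,8) (5,5) (6,3) (7,10) (8,7) (9,4) (10,6)

Row 4: attacked by (1,2)→{2,5}; (2,9)→{7,9}; (3,1)→{1,2}; (7,10)→{7,10}; (10,6)→{6}. Safe: 3, 4, 8. Place at column 8.
Row 5: attacked by (1,2)→{2,6}; (2,9)→{6,9}; (3,1)→{1,3}; (4,8)→{7,8,9}; (7,10)→{8,10}; (10,6)→{1,6}. Safe: 4, 5. Place at column 5.
Row 6: attacked by (1,2)→{2,7}; (2,9)→{5,9}; (3,1)→{1,4}; (4,8)→{6,8,10}; (5,5)→{4,5,6}; (7,10)→{9,10}; (10,6)→{2,6,10}. Safe: 3. Place at column 3.
Row 8: attacked by (1,2)→{2,9}; (2,9)→{3,9}; (3,1)→{1,6}; (4,8)→{4,8}; (5,5)→{2,5,8}; (6,3)→{1,3,5}; (7,10)→{9,10}; (10,6)→{4,6,8}. Safe: 7. Place at column 7.
Row 9: attacked by (1,2)→{2,10}; (2,9)→{2,9}; (3,1)→{1,7}; (4,8)→{3,8}; (5,5)→{1,5,9}; (6,3)→{3,6}; (7,10)→{8,10}; (8,7)→{6,7,8}; (10,6)→{5,6,7}. Safe: 4. Place at column 4.
Columns [2, 9, 1, 8, 5, 3, 10, 7, 4, 6], r−c [-1, -7, 2, -4, 0, 3, -3, 1, 5, 4], r+c [3, 11, 4, 12, 10, 9, 17, 15, 13, 16] are all distinct, so no two queens attack.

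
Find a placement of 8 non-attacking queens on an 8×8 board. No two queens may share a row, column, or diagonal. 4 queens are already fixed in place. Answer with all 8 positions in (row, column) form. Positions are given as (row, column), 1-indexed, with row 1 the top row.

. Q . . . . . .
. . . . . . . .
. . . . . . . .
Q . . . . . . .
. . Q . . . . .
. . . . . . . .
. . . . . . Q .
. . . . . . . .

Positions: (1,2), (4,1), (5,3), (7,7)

Row 2: attacked by (1,2)→{1,2,3}; (4,1)→{1,3}; (5,3)→{3,6}; (7,7)→{2,7}. Safe: 4, 5, 8. Place at column 8.
Row 3: attacked by (1,2)→{2,4}; (2,8)→{7,8}; (4,1)→{1,2}; (5,3)→{1,3,5}; (7,7)→{3,7}. Safe: 6. Place at column 6.
Row 6: attacked by (1,2)→{2,7}; (2,8)→{4,8}; (3,6)→{3,6}; (4,1)→{1,3}; (5,3)→{2,3,4}; (7,7)→{6,7,8}. Safe: 5. Place at column 5.
Row 8: attacked by (1,2)→{2}; (2,8)→{2,8}; (3,6)→{1,6}; (4,1)→{1,5}; (5,3)→{3,6}; (6,5)→{3,5,7}; (7,7)→{6,7,8}. Safe: 4. Place at column 4.
Columns [2, 8, 6, 1, 3, 5, 7, 4], r−c [-1, -6, -3, 3, 2, 1, 0, 4], r+c [3, 10, 9, 5, 8, 11, 14, 12] are all distinct, so no two queens attack.

(1,2) (2,8) (3,6) (4,1) (5,3) (6,5) (7,7) (8,4)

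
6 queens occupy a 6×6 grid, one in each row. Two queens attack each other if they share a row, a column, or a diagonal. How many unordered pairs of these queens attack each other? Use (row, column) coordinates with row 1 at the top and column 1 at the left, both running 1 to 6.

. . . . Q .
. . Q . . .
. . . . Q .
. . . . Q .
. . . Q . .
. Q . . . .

6

Same column: (1,5)–(3,5) (column 5); (1,5)–(4,5) (column 5); (3,5)–(4,5) (column 5).
Same diagonal: (2,3)–(4,5) (|2−4| = |3−5| = 2); (3,5)–(6,2) (|3−6| = |5−2| = 3); (4,5)–(5,4) (|4−5| = |5−4| = 1).
Total attacking pairs: 6.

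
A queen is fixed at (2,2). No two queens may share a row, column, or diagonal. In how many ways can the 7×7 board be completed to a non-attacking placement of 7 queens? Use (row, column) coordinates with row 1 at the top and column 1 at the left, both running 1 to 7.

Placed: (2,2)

4

Branch on row 1: col 4 → 1; col 5 → 1; col 6 → 1; col 7 → 1.
Sum: 1 + 1 + 1 + 1 = 4.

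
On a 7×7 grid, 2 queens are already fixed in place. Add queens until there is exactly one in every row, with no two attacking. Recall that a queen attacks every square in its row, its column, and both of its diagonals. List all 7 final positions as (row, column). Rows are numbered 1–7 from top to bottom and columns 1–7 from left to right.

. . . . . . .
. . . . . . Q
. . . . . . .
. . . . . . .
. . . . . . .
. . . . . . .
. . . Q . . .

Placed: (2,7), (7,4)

(1,2) (2,7) (3,5) (4,3) (5,1) (6,6) (7,4)

Row 1: attacked by (2,7)→{6,7}; (7,4)→{4}. Safe: 1, 2, 3, 5. Place at column 2.
Row 3: attacked by (1,2)→{2,4}; (2,7)→{6,7}; (7,4)→{4}. Safe: 1, 3, 5. Place at column 5.
Row 4: attacked by (1,2)→{2,5}; (2,7)→{5,7}; (3,5)→{4,5,6}; (7,4)→{1,4,7}. Safe: 3. Place at column 3.
Row 5: attacked by (1,2)→{2,6}; (2,7)→{4,7}; (3,5)→{3,5,7}; (4,3)→{2,3,4}; (7,4)→{2,4,6}. Safe: 1. Place at column 1.
Row 6: attacked by (1,2)→{2,7}; (2,7)→{3,7}; (3,5)→{2,5}; (4,3)→{1,3,5}; (5,1)→{1,2}; (7,4)→{3,4,5}. Safe: 6. Place at column 6.
Columns [2, 7, 5, 3, 1, 6, 4], r−c [-1, -5, -2, 1, 4, 0, 3], r+c [3, 9, 8, 7, 6, 12, 11] are all distinct, so no two queens attack.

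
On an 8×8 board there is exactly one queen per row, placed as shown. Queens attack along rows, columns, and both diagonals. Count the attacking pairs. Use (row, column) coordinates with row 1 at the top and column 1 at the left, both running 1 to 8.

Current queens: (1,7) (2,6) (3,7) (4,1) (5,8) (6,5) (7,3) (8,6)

5

Same column: (1,7)–(3,7) (column 7); (2,6)–(8,6) (column 6).
Same diagonal: (1,7)–(2,6) (|1−2| = |7−6| = 1); (2,6)–(3,7) (|2−3| = |6−7| = 1); (3,7)–(7,3) (|3−7| = |7−3| = 4).
Total attacking pairs: 5.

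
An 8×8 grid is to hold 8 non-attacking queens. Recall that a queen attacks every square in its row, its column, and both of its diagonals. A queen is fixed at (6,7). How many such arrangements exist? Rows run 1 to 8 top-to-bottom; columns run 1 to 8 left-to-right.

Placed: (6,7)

14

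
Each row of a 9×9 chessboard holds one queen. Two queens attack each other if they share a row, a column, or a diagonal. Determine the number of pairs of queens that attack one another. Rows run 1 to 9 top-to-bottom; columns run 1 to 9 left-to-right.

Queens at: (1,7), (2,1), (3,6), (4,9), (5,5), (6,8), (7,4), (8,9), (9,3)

Same column: (4,9)–(8,9) (column 9).
Total attacking pairs: 1.

1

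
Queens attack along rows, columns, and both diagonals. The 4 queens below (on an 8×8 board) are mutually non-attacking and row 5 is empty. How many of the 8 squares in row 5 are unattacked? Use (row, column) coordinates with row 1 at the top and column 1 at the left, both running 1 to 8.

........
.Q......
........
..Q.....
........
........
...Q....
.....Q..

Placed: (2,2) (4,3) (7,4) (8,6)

3

(2,2) attacks row 5 at column 2 and diagonals 5.
(4,3) attacks row 5 at column 3 and diagonals 2, 4.
(7,4) attacks row 5 at column 4 and diagonals 2, 6.
(8,6) attacks row 5 at column 6 and diagonals 3.
Attacked columns: {2, 3, 4, 5, 6}. Safe: {1, 7, 8}.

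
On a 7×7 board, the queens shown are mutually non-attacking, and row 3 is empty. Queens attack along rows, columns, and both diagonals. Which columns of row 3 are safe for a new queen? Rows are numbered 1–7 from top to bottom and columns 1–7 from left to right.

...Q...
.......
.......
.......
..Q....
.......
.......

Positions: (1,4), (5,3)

columns 7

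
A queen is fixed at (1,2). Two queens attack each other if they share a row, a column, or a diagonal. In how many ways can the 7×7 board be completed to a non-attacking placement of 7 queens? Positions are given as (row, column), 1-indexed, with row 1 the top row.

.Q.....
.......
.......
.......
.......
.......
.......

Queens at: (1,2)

Branch on row 2: col 4 → 2; col 5 → 3; col 6 → 1; col 7 → 1.
Sum: 2 + 3 + 1 + 1 = 7.

7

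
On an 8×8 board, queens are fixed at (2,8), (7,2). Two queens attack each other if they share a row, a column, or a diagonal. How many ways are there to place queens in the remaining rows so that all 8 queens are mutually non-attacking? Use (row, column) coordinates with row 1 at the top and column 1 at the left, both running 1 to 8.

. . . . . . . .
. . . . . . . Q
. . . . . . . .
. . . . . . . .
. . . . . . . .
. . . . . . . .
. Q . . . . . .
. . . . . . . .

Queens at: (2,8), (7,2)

Branch on row 1: col 1 → 0; col 3 → 1; col 4 → 1; col 5 → 1; col 6 → 0.
Sum: 0 + 1 + 1 + 1 + 0 = 3.

3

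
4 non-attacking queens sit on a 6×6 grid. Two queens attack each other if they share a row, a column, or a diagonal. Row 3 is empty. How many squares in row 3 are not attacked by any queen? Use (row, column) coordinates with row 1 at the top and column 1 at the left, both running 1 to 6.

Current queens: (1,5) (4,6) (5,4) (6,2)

1

(1,5) attacks row 3 at column 5 and diagonals 3.
(4,6) attacks row 3 at column 6 and diagonals 5.
(5,4) attacks row 3 at column 4 and diagonals 2, 6.
(6,2) attacks row 3 at column 2 and diagonals 5.
Attacked columns: {2, 3, 4, 5, 6}. Safe: {1}.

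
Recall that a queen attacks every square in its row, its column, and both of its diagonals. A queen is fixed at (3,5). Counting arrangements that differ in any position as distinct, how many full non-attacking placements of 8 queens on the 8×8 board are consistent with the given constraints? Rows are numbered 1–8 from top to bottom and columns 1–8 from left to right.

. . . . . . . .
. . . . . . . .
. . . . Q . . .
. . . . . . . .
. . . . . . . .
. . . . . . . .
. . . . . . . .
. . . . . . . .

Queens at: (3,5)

12

Branch on row 1: col 1 → 1; col 2 → 1; col 4 → 6; col 6 → 3; col 8 → 1.
Sum: 1 + 1 + 6 + 3 + 1 = 12.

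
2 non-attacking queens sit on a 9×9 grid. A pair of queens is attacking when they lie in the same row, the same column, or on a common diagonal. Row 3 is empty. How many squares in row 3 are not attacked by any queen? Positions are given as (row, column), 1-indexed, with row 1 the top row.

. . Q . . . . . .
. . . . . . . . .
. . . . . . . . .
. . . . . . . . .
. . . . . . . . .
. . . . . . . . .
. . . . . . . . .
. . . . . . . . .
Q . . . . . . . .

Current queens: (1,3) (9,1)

(1,3) attacks row 3 at column 3 and diagonals 1, 5.
(9,1) attacks row 3 at column 1 and diagonals 7.
Attacked columns: {1, 3, 5, 7}. Safe: {2, 4, 6, 8, 9}.

5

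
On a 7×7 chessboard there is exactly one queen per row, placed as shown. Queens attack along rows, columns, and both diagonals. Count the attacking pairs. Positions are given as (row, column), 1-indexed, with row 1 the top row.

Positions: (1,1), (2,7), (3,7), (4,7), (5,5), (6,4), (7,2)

Same column: (2,7)–(3,7) (column 7); (2,7)–(4,7) (column 7); (3,7)–(4,7) (column 7).
Same diagonal: (1,1)–(5,5) (|1−5| = |1−5| = 4); (2,7)–(7,2) (|2−7| = |7−2| = 5); (3,7)–(5,5) (|3−5| = |7−5| = 2); (3,7)–(6,4) (|3−6| = |7−4| = 3); (5,5)–(6,4) (|5−6| = |5−4| = 1).
Total attacking pairs: 8.

8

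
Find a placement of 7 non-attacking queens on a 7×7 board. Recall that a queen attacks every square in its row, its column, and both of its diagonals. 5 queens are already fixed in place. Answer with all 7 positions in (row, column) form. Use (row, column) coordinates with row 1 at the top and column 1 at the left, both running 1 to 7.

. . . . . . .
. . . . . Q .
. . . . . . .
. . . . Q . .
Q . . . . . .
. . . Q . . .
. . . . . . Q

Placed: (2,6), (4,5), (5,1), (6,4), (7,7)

Row 1: attacked by (2,6)→{5,6,7}; (4,5)→{2,5}; (5,1)→{1,5}; (6,4)→{4}; (7,7)→{1,7}. Safe: 3. Place at column 3.
Row 3: attacked by (1,3)→{1,3,5}; (2,6)→{5,6,7}; (4,5)→{4,5,6}; (5,1)→{1,3}; (6,4)→{1,4,7}; (7,7)→{3,7}. Safe: 2. Place at column 2.
Columns [3, 6, 2, 5, 1, 4, 7], r−c [-2, -4, 1, -1, 4, 2, 0], r+c [4, 8, 5, 9, 6, 10, 14] are all distinct, so no two queens attack.

(1,3) (2,6) (3,2) (4,5) (5,1) (6,4) (7,7)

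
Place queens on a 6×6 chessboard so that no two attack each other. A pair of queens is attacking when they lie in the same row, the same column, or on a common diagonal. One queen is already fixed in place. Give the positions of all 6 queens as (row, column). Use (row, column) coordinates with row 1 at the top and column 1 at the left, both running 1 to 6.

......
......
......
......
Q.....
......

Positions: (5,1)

Row 1: attacked by (5,1)→{1,5}. Safe: 2, 3, 4, 6. Place at column 3.
Row 2: attacked by (1,3)→{2,3,4}; (5,1)→{1,4}. Safe: 5, 6. Place at column 6.
Row 3: attacked by (1,3)→{1,3,5}; (2,6)→{5,6}; (5,1)→{1,3}. Safe: 2, 4. Place at column 2.
Row 4: attacked by (1,3)→{3,6}; (2,6)→{4,6}; (3,2)→{1,2,3}; (5,1)→{1,2}. Safe: 5. Place at column 5.
Row 6: attacked by (1,3)→{3}; (2,6)→{2,6}; (3,2)→{2,5}; (4,5)→{3,5}; (5,1)→{1,2}. Safe: 4. Place at column 4.
Columns [3, 6, 2, 5, 1, 4], r−c [-2, -4, 1, -1, 4, 2], r+c [4, 8, 5, 9, 6, 10] are all distinct, so no two queens attack.

(1,3) (2,6) (3,2) (4,5) (5,1) (6,4)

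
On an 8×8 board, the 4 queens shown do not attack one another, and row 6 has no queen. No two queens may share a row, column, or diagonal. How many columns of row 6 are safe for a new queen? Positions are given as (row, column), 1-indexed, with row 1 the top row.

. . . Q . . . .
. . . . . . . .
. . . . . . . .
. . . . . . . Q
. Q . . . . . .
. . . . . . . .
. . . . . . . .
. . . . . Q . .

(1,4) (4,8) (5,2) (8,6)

(1,4) attacks row 6 at column 4.
(4,8) attacks row 6 at column 8 and diagonals 6.
(5,2) attacks row 6 at column 2 and diagonals 1, 3.
(8,6) attacks row 6 at column 6 and diagonals 4, 8.
Attacked columns: {1, 2, 3, 4, 6, 8}. Safe: {5, 7}.

2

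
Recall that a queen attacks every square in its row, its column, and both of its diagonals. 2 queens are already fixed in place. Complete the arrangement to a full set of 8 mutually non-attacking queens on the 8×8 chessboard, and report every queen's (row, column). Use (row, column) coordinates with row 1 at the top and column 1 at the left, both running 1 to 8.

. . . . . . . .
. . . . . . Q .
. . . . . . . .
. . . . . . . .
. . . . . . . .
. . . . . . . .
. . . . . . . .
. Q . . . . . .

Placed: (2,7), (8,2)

Row 1: attacked by (2,7)→{6,7,8}; (8,2)→{2}. Safe: 1, 3, 4, 5. Place at column 4.
Row 3: attacked by (1,4)→{2,4,6}; (2,7)→{6,7,8}; (8,2)→{2,7}. Safe: 1, 3, 5. Place at column 5.
Row 4: attacked by (1,4)→{1,4,7}; (2,7)→{5,7}; (3,5)→{4,5,6}; (8,2)→{2,6}. Safe: 3, 8. Place at column 3.
Row 5: attacked by (1,4)→{4,8}; (2,7)→{4,7}; (3,5)→{3,5,7}; (4,3)→{2,3,4}; (8,2)→{2,5}. Safe: 1, 6. Place at column 1.
Row 6: attacked by (1,4)→{4}; (2,7)→{3,7}; (3,5)→{2,5,8}; (4,3)→{1,3,5}; (5,1)→{1,2}; (8,2)→{2,4}. Safe: 6. Place at column 6.
Row 7: attacked by (1,4)→{4}; (2,7)→{2,7}; (3,5)→{1,5}; (4,3)→{3,6}; (5,1)→{1,3}; (6,6)→{5,6,7}; (8,2)→{1,2,3}. Safe: 8. Place at column 8.
Columns [4, 7, 5, 3, 1, 6, 8, 2], r−c [-3, -5, -2, 1, 4, 0, -1, 6], r+c [5, 9, 8, 7, 6, 12, 15, 10] are all distinct, so no two queens attack.

(1,4) (2,7) (3,5) (4,3) (5,1) (6,6) (7,8) (8,2)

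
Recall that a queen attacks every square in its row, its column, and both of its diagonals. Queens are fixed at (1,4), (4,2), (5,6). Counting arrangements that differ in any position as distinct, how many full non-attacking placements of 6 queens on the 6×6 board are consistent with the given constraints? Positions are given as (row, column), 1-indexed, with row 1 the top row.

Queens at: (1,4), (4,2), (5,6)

Branch on row 2: col 1 → 1.
Sum: 1 = 1.

1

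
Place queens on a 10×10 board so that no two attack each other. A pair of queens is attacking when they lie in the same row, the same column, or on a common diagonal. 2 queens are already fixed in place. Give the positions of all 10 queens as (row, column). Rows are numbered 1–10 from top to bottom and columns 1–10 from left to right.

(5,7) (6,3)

Row 1: attacked by (5,7)→{3,7}; (6,3)→{3,8}. Safe: 1, 2, 4, 5, 6, 9, 10. Place at column 1.
Row 2: attacked by (1,1)→{1,2}; (5,7)→{4,7,10}; (6,3)→{3,7}. Safe: 5, 6, 8, 9. Place at column 8.
Row 3: attacked by (1,1)→{1,3}; (2,8)→{7,8,9}; (5,7)→{5,7,9}; (6,3)→{3,6}. Safe: 2, 4, 10. Place at column 4.
Row 4: attacked by (1,1)→{1,4}; (2,8)→{6,8,10}; (3,4)→{3,4,5}; (5,7)→{6,7,8}; (6,3)→{1,3,5}. Safe: 2, 9. Place at column 9.
Row 7: attacked by (1,1)→{1,7}; (2,8)→{3,8}; (3,4)→{4,8}; (4,9)→{6,9}; (5,7)→{5,7,9}; (6,3)→{2,3,4}. Safe: 10. Place at column 10.
Row 8: attacked by (1,1)→{1,8}; (2,8)→{2,8}; (3,4)→{4,9}; (4,9)→{5,9}; (5,7)→{4,7,10}; (6,3)→{1,3,5}; (7,10)→{9,10}. Safe: 6. Place at column 6.
Row 9: attacked by (1,1)→{1,9}; (2,8)→{1,8}; (3,4)→{4,10}; (4,9)→{4,9}; (5,7)→{3,7}; (6,3)→{3,6}; (7,10)→{8,10}; (8,6)→{5,6,7}. Safe: 2. Place at column 2.
Row 10: attacked by (1,1)→{1,10}; (2,8)→{8}; (3,4)→{4}; (4,9)→{3,9}; (5,7)→{2,7}; (6,3)→{3,7}; (7,10)→{7,10}; (8,6)→{4,6,8}; (9,2)→{1,2,3}. Safe: 5. Place at column 5.
Columns [1, 8, 4, 9, 7, 3, 10, 6, 2, 5], r−c [0, -6, -1, -5, -2, 3, -3, 2, 7, 5], r+c [2, 10, 7, 13, 12, 9, 17, 14, 11, 15] are all distinct, so no two queens attack.

(1,1) (2,8) (3,4) (4,9) (5,7) (6,3) (7,10) (8,6) (9,2) (10,5)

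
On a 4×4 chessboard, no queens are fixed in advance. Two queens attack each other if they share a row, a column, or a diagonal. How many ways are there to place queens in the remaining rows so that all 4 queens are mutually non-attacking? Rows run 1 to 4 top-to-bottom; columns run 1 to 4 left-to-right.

Branch on row 1: col 1 → 0; col 2 → 1; col 3 → 1; col 4 → 0.
Sum: 0 + 1 + 1 + 0 = 2.
(This is the classic 4-queens count.)

2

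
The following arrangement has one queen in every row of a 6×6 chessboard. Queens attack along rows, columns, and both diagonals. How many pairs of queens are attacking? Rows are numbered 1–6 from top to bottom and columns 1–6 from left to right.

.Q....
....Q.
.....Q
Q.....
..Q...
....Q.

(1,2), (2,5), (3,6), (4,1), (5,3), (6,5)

Same column: (2,5)–(6,5) (column 5).
Same diagonal: (2,5)–(3,6) (|2−3| = |5−6| = 1).
Total attacking pairs: 2.

2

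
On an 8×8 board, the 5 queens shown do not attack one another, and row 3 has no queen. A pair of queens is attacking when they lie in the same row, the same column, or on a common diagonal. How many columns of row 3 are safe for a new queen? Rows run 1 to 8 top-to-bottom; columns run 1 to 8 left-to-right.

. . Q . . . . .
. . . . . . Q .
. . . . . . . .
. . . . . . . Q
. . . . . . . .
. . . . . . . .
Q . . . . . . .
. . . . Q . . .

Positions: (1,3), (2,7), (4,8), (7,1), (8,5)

2

(1,3) attacks row 3 at column 3 and diagonals 1, 5.
(2,7) attacks row 3 at column 7 and diagonals 6, 8.
(4,8) attacks row 3 at column 8 and diagonals 7.
(7,1) attacks row 3 at column 1 and diagonals 5.
(8,5) attacks row 3 at column 5.
Attacked columns: {1, 3, 5, 6, 7, 8}. Safe: {2, 4}.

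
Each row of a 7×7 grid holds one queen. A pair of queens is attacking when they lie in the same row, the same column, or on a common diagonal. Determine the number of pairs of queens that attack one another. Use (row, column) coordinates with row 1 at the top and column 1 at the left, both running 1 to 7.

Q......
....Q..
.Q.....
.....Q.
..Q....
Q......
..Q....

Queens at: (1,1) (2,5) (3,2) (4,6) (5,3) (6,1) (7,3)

4

Same column: (1,1)–(6,1) (column 1); (5,3)–(7,3) (column 3).
Same diagonal: (2,5)–(6,1) (|2−6| = |5−1| = 4); (4,6)–(7,3) (|4−7| = |6−3| = 3).
Total attacking pairs: 4.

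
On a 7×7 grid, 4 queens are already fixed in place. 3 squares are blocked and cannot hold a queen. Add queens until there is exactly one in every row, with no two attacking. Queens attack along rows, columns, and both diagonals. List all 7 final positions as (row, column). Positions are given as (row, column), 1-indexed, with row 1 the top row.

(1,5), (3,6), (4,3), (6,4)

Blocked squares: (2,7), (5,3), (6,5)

Row 2: attacked by (1,5)→{4,5,6}; (3,6)→{5,6,7}; (4,3)→{1,3,5}; (6,4)→{4}. Blocked: 7. Safe: 2. Place at column 2.
Row 5: attacked by (1,5)→{1,5}; (2,2)→{2,5}; (3,6)→{4,6}; (4,3)→{2,3,4}; (6,4)→{3,4,5}. Blocked: 3. Safe: 7. Place at column 7.
Row 7: attacked by (1,5)→{5}; (2,2)→{2,7}; (3,6)→{2,6}; (4,3)→{3,6}; (5,7)→{5,7}; (6,4)→{3,4,5}. Safe: 1. Place at column 1.
Columns [5, 2, 6, 3, 7, 4, 1], r−c [-4, 0, -3, 1, -2, 2, 6], r+c [6, 4, 9, 7, 12, 10, 8] are all distinct, so no two queens attack.

(1,5) (2,2) (3,6) (4,3) (5,7) (6,4) (7,1)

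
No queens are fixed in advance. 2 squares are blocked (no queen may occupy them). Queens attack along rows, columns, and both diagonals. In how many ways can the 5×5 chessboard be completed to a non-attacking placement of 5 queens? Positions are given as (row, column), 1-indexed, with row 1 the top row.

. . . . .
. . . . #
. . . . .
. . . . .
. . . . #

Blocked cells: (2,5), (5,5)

Branch on row 1: col 1 → 2; col 2 → 0; col 3 → 0; col 4 → 2; col 5 → 2.
Sum: 2 + 0 + 0 + 2 + 2 = 6.

6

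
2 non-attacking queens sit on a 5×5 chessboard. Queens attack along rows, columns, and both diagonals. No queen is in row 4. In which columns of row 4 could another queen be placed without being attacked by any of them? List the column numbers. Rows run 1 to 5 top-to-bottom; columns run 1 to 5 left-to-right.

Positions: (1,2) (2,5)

(1,2) attacks row 4 at column 2 and diagonals 5.
(2,5) attacks row 4 at column 5 and diagonals 3.
Attacked columns: {2, 3, 5}. Safe: {1, 4}.

columns 1, 4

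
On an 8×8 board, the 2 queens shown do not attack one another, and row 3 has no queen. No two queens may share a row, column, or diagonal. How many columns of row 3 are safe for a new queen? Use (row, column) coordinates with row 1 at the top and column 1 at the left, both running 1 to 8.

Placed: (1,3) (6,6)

4

(1,3) attacks row 3 at column 3 and diagonals 1, 5.
(6,6) attacks row 3 at column 6 and diagonals 3.
Attacked columns: {1, 3, 5, 6}. Safe: {2, 4, 7, 8}.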